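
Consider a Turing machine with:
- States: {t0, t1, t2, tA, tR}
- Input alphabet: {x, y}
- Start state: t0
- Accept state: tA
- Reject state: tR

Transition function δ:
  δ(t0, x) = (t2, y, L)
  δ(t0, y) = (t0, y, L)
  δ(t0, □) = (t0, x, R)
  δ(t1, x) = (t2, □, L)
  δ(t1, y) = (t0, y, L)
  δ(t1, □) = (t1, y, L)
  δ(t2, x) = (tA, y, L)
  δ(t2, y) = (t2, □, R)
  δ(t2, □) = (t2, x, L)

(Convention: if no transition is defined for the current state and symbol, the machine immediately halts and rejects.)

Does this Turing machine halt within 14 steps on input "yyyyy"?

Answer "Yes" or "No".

Execution trace:
Initial: [t0]yyyyy
Step 1: δ(t0, y) = (t0, y, L) → [t0]□yyyyy
Step 2: δ(t0, □) = (t0, x, R) → x[t0]yyyyy
Step 3: δ(t0, y) = (t0, y, L) → [t0]xyyyyy
Step 4: δ(t0, x) = (t2, y, L) → [t2]□yyyyyy
Step 5: δ(t2, □) = (t2, x, L) → [t2]□xyyyyyy
Step 6: δ(t2, □) = (t2, x, L) → [t2]□xxyyyyyy
Step 7: δ(t2, □) = (t2, x, L) → [t2]□xxxyyyyyy
Step 8: δ(t2, □) = (t2, x, L) → [t2]□xxxxyyyyyy
Step 9: δ(t2, □) = (t2, x, L) → [t2]□xxxxxyyyyyy
Step 10: δ(t2, □) = (t2, x, L) → [t2]□xxxxxxyyyyyy
Step 11: δ(t2, □) = (t2, x, L) → [t2]□xxxxxxxyyyyyy
Step 12: δ(t2, □) = (t2, x, L) → [t2]□xxxxxxxxyyyyyy
Step 13: δ(t2, □) = (t2, x, L) → [t2]□xxxxxxxxxyyyyyy
Step 14: δ(t2, □) = (t2, x, L) → [t2]□xxxxxxxxxxyyyyyy

The machine has not reached a halting state after 14 steps.
The machine did not halt within the 14-step bound.

Answer: No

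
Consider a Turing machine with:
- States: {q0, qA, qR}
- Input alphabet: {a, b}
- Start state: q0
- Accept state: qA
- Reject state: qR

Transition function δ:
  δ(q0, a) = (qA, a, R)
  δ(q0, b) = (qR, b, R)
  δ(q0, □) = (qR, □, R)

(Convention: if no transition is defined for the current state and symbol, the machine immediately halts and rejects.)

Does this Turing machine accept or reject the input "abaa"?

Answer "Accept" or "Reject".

Execution trace:
Initial: [q0]abaa
Step 1: δ(q0, a) = (qA, a, R) → a[qA]baa

The machine reaches the accept state qA and halts.

Answer: Accept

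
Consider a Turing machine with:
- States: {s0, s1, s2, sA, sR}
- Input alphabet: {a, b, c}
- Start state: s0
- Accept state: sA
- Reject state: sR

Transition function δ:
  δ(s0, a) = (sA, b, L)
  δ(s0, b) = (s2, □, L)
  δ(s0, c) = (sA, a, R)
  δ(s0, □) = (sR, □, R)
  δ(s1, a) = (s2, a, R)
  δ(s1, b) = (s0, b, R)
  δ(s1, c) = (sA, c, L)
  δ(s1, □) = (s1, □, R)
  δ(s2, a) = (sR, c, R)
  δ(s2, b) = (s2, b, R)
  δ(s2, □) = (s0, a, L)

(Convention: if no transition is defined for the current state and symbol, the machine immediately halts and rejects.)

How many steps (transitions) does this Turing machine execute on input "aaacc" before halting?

Execution trace:
Initial: [s0]aaacc
Step 1: δ(s0, a) = (sA, b, L) → [sA]□baacc

The machine reaches the accept state sA and halts.

The machine executed 1 step before halting.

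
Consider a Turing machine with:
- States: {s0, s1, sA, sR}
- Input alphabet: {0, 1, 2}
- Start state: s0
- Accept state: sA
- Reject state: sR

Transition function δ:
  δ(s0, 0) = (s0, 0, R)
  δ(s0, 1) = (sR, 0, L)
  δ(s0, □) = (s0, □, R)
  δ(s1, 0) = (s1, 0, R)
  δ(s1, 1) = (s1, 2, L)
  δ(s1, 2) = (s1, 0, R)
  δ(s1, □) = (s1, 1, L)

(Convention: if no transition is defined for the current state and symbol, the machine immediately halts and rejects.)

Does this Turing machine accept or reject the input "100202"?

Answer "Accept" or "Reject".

Execution trace:
Initial: [s0]100202
Step 1: δ(s0, 1) = (sR, 0, L) → [sR]□000202

The machine reaches the reject state sR and halts.

Answer: Reject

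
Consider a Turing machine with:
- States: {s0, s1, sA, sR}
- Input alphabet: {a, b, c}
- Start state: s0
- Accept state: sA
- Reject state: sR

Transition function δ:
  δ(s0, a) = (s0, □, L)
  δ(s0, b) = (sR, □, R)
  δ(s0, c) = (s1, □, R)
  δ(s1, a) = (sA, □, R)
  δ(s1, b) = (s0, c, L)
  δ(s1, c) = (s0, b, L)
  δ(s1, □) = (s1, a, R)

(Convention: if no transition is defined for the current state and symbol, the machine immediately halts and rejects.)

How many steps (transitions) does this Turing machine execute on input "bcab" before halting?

Execution trace:
Initial: [s0]bcab
Step 1: δ(s0, b) = (sR, □, R) → □[sR]cab

The machine reaches the reject state sR and halts.

The machine executed 1 step before halting.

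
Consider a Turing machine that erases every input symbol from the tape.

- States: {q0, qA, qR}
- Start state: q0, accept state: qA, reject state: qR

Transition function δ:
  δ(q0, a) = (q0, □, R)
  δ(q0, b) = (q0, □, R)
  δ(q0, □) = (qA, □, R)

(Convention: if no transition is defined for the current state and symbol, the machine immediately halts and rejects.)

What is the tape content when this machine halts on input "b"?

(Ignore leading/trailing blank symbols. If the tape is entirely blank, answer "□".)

Execution trace:
Initial: [q0]b
Step 1: δ(q0, b) = (q0, □, R) → □[q0]□
Step 2: δ(q0, □) = (qA, □, R) → □□[qA]□

The machine reaches the accept state qA and halts.

Final tape (ignoring leading/trailing blanks): □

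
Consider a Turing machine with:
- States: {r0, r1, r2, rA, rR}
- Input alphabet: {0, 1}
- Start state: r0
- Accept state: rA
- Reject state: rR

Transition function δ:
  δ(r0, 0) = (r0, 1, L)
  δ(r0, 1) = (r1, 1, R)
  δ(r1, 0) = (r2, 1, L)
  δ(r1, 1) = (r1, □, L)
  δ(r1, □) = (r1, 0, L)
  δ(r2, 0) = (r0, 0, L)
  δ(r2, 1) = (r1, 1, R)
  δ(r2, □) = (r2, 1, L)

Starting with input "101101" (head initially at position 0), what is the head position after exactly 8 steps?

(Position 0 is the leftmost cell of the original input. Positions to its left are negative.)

Execution trace (head position shown):
Step 0: [r0]101101  (head at position 0)
Step 1: move right → 1[r1]01101  (head at position 1)
Step 2: move left → [r2]111101  (head at position 0)
Step 3: move right → 1[r1]11101  (head at position 1)
Step 4: move left → [r1]1□1101  (head at position 0)
Step 5: move left → [r1]□□□1101  (head at position -1)
Step 6: move left → [r1]□0□□1101  (head at position -2)
Step 7: move left → [r1]□00□□1101  (head at position -3)
Step 8: move left → [r1]□000□□1101  (head at position -4)

After 8 steps, the head is at position -4.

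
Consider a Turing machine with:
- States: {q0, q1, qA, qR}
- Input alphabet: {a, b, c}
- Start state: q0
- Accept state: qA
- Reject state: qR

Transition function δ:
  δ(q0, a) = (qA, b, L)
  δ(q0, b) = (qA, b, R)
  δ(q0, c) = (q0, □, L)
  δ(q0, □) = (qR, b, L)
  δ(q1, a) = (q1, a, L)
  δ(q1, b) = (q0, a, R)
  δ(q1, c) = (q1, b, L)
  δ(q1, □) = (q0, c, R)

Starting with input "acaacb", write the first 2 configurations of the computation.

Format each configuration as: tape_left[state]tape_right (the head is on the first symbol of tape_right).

Transitions applied:
Step 1: δ(q0, a) = (qA, b, L)

The first 2 configurations are:
[q0]acaacb ⊢ [qA]□bcaacb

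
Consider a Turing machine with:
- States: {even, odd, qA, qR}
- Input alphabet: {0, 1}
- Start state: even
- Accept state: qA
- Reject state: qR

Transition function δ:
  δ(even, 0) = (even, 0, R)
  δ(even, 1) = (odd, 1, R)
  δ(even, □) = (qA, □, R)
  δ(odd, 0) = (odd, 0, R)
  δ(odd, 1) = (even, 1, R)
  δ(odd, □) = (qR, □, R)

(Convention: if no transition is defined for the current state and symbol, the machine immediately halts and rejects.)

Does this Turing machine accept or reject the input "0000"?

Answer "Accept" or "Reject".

Execution trace:
Initial: [even]0000
Step 1: δ(even, 0) = (even, 0, R) → 0[even]000
Step 2: δ(even, 0) = (even, 0, R) → 00[even]00
Step 3: δ(even, 0) = (even, 0, R) → 000[even]0
Step 4: δ(even, 0) = (even, 0, R) → 0000[even]□
Step 5: δ(even, □) = (qA, □, R) → 0000□[qA]□

The machine reaches the accept state qA and halts.

Answer: Accept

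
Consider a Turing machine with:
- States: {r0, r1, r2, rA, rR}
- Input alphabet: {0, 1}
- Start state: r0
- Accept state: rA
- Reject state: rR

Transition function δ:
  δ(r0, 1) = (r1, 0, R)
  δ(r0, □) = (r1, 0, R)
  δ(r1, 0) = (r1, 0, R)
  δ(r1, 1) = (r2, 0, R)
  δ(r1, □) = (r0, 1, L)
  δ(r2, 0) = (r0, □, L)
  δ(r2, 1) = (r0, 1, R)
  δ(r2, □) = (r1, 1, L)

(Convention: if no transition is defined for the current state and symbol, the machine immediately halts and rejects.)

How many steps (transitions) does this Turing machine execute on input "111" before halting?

Execution trace:
Initial: [r0]111
Step 1: δ(r0, 1) = (r1, 0, R) → 0[r1]11
Step 2: δ(r1, 1) = (r2, 0, R) → 00[r2]1
Step 3: δ(r2, 1) = (r0, 1, R) → 001[r0]□
Step 4: δ(r0, □) = (r1, 0, R) → 0010[r1]□
Step 5: δ(r1, □) = (r0, 1, L) → 001[r0]01

No transition is defined for δ(r0, 0). By convention the machine halts and rejects.

The machine executed 5 steps before halting.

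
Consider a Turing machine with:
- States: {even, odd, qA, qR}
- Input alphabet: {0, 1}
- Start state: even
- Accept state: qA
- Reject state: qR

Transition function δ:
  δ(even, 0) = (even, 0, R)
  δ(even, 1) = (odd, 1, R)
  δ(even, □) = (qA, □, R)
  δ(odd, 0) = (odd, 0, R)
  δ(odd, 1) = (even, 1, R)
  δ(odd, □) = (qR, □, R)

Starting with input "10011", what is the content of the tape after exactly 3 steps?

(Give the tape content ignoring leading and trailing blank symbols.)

Execution trace:
Initial: [even]10011
Step 1: δ(even, 1) = (odd, 1, R) → 1[odd]0011
Step 2: δ(odd, 0) = (odd, 0, R) → 10[odd]011
Step 3: δ(odd, 0) = (odd, 0, R) → 100[odd]11

After 3 steps, the tape (ignoring leading/trailing blanks) is: 10011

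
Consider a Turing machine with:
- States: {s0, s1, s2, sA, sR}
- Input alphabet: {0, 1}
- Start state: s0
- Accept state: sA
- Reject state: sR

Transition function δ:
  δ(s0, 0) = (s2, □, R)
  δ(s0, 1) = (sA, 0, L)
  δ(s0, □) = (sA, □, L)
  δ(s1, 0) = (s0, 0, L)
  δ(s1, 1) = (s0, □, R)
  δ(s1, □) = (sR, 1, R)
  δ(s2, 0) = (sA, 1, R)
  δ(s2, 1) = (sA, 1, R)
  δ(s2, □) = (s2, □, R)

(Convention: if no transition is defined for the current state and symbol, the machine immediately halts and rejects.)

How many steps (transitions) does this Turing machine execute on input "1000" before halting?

Execution trace:
Initial: [s0]1000
Step 1: δ(s0, 1) = (sA, 0, L) → [sA]□0000

The machine reaches the accept state sA and halts.

The machine executed 1 step before halting.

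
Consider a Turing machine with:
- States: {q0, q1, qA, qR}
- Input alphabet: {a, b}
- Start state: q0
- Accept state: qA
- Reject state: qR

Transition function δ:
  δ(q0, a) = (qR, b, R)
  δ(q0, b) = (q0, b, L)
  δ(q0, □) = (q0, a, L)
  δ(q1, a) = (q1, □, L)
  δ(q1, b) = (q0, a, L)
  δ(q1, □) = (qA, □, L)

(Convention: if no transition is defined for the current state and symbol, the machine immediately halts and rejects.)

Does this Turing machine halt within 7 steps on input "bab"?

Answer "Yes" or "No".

Execution trace:
Initial: [q0]bab
Step 1: δ(q0, b) = (q0, b, L) → [q0]□bab
Step 2: δ(q0, □) = (q0, a, L) → [q0]□abab
Step 3: δ(q0, □) = (q0, a, L) → [q0]□aabab
Step 4: δ(q0, □) = (q0, a, L) → [q0]□aaabab
Step 5: δ(q0, □) = (q0, a, L) → [q0]□aaaabab
Step 6: δ(q0, □) = (q0, a, L) → [q0]□aaaaabab
Step 7: δ(q0, □) = (q0, a, L) → [q0]□aaaaaabab

The machine has not reached a halting state after 7 steps.
The machine did not halt within the 7-step bound.

Answer: No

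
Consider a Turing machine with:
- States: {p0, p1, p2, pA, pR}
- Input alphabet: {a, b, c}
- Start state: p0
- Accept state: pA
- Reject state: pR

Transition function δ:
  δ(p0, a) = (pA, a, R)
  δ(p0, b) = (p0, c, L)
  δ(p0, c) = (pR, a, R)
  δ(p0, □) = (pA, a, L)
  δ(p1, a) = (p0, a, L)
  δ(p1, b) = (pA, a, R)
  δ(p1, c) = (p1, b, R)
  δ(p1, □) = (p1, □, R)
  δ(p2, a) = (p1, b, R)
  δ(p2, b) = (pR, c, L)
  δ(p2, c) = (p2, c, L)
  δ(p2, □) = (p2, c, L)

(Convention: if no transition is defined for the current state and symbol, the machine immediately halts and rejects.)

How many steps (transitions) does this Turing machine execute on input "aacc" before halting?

Execution trace:
Initial: [p0]aacc
Step 1: δ(p0, a) = (pA, a, R) → a[pA]acc

The machine reaches the accept state pA and halts.

The machine executed 1 step before halting.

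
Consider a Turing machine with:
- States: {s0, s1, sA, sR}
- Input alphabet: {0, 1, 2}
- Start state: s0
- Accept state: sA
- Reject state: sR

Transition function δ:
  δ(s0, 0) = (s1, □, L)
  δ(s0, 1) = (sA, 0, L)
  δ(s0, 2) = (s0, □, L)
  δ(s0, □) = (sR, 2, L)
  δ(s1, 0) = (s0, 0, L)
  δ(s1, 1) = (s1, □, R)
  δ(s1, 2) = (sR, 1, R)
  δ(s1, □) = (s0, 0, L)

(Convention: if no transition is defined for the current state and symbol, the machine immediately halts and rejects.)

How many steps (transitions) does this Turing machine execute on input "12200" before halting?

Execution trace:
Initial: [s0]12200
Step 1: δ(s0, 1) = (sA, 0, L) → [sA]□02200

The machine reaches the accept state sA and halts.

The machine executed 1 step before halting.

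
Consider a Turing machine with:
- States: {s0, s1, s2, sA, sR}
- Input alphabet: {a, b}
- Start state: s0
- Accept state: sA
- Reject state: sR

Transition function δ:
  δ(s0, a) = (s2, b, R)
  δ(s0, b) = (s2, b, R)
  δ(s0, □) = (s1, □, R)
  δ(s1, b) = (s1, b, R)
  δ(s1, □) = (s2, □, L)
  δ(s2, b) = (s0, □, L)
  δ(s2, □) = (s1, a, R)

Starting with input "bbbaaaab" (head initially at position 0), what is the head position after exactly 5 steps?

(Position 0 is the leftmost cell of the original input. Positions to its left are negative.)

Execution trace (head position shown):
Step 0: [s0]bbbaaaab  (head at position 0)
Step 1: move right → b[s2]bbaaaab  (head at position 1)
Step 2: move left → [s0]b□baaaab  (head at position 0)
Step 3: move right → b[s2]□baaaab  (head at position 1)
Step 4: move right → ba[s1]baaaab  (head at position 2)
Step 5: move right → bab[s1]aaaab  (head at position 3)

After 5 steps, the head is at position 3.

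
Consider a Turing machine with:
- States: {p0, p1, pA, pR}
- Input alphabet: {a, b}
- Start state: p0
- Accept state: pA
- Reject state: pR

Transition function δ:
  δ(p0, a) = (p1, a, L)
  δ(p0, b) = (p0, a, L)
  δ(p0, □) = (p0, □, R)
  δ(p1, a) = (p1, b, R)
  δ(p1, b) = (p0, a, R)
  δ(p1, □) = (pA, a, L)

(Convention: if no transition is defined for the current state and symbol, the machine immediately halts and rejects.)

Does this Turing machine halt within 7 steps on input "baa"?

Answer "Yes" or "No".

Execution trace:
Initial: [p0]baa
Step 1: δ(p0, b) = (p0, a, L) → [p0]□aaa
Step 2: δ(p0, □) = (p0, □, R) → □[p0]aaa
Step 3: δ(p0, a) = (p1, a, L) → [p1]□aaa
Step 4: δ(p1, □) = (pA, a, L) → [pA]□aaaa

The machine reaches the accept state pA and halts.
The machine halted after 4 steps (within the 7-step bound).

Answer: Yes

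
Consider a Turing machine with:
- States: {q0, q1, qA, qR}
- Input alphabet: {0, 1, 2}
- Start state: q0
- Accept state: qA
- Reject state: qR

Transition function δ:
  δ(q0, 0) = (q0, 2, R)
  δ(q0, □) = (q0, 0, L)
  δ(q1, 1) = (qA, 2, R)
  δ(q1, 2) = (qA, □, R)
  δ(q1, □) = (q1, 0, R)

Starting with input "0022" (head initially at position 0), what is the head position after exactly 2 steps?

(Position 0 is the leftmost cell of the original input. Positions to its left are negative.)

Execution trace (head position shown):
Step 0: [q0]0022  (head at position 0)
Step 1: move right → 2[q0]022  (head at position 1)
Step 2: move right → 22[q0]22  (head at position 2)

After 2 steps, the head is at position 2.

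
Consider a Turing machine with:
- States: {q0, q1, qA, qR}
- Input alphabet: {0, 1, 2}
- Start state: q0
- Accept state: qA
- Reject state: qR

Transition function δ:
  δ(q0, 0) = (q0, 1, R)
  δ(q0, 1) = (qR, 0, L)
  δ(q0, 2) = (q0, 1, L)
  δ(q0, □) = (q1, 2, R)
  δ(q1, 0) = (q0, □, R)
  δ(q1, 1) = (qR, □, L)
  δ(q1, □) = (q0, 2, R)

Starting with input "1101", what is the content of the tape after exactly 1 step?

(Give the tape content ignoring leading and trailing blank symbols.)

Execution trace:
Initial: [q0]1101
Step 1: δ(q0, 1) = (qR, 0, L) → [qR]□0101

The machine reaches the reject state qR and halts.

After 1 step, the tape (ignoring leading/trailing blanks) is: 0101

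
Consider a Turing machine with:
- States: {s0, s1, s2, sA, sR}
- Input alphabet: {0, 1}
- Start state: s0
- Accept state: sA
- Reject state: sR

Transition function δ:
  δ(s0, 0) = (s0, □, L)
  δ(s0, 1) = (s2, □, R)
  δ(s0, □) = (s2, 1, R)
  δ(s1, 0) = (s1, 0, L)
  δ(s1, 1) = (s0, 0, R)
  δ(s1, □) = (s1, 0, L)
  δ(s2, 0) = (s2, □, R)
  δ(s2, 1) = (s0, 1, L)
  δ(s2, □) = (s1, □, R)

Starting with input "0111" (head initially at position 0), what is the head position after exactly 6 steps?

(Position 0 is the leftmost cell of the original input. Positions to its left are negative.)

Execution trace (head position shown):
Step 0: [s0]0111  (head at position 0)
Step 1: move left → [s0]□□111  (head at position -1)
Step 2: move right → 1[s2]□111  (head at position 0)
Step 3: move right → 1□[s1]111  (head at position 1)
Step 4: move right → 1□0[s0]11  (head at position 2)
Step 5: move right → 1□0□[s2]1  (head at position 3)
Step 6: move left → 1□0[s0]□1  (head at position 2)

After 6 steps, the head is at position 2.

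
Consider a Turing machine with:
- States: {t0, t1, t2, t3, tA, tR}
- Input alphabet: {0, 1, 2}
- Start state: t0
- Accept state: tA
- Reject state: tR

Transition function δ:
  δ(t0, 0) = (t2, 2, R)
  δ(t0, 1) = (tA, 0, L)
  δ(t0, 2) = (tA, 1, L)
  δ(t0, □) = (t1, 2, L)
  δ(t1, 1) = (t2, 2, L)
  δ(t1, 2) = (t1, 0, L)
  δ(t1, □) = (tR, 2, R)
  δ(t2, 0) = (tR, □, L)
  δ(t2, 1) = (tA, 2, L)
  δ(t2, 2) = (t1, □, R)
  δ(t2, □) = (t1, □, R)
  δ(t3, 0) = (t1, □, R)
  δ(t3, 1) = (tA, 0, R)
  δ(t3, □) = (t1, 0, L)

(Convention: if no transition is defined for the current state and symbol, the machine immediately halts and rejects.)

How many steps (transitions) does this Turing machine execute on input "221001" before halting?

Execution trace:
Initial: [t0]221001
Step 1: δ(t0, 2) = (tA, 1, L) → [tA]□121001

The machine reaches the accept state tA and halts.

The machine executed 1 step before halting.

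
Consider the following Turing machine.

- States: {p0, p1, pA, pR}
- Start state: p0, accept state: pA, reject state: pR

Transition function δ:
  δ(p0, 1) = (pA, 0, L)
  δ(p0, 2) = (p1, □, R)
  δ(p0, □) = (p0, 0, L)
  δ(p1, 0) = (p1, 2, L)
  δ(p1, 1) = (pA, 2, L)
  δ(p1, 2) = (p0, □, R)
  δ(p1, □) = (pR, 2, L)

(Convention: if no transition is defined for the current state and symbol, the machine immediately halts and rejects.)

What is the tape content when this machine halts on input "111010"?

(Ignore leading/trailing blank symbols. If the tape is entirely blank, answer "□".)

Execution trace:
Initial: [p0]111010
Step 1: δ(p0, 1) = (pA, 0, L) → [pA]□011010

The machine reaches the accept state pA and halts.

Final tape (ignoring leading/trailing blanks): 011010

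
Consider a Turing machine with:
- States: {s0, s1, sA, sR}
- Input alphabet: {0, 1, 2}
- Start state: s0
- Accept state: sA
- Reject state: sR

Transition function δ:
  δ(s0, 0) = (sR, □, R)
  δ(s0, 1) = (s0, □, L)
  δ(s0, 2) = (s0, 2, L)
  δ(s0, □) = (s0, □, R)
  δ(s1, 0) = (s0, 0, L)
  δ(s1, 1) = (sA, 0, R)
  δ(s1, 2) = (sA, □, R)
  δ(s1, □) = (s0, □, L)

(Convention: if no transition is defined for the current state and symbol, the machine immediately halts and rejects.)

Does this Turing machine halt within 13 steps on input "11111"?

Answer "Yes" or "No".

Execution trace:
Initial: [s0]11111
Step 1: δ(s0, 1) = (s0, □, L) → [s0]□□1111
Step 2: δ(s0, □) = (s0, □, R) → □[s0]□1111
Step 3: δ(s0, □) = (s0, □, R) → □□[s0]1111
Step 4: δ(s0, 1) = (s0, □, L) → □[s0]□□111
Step 5: δ(s0, □) = (s0, □, R) → □□[s0]□111
Step 6: δ(s0, □) = (s0, □, R) → □□□[s0]111
Step 7: δ(s0, 1) = (s0, □, L) → □□[s0]□□11
Step 8: δ(s0, □) = (s0, □, R) → □□□[s0]□11
Step 9: δ(s0, □) = (s0, □, R) → □□□□[s0]11
Step 10: δ(s0, 1) = (s0, □, L) → □□□[s0]□□1
Step 11: δ(s0, □) = (s0, □, R) → □□□□[s0]□1
Step 12: δ(s0, □) = (s0, □, R) → □□□□□[s0]1
Step 13: δ(s0, 1) = (s0, □, L) → □□□□[s0]□□

The machine has not reached a halting state after 13 steps.
The machine did not halt within the 13-step bound.

Answer: No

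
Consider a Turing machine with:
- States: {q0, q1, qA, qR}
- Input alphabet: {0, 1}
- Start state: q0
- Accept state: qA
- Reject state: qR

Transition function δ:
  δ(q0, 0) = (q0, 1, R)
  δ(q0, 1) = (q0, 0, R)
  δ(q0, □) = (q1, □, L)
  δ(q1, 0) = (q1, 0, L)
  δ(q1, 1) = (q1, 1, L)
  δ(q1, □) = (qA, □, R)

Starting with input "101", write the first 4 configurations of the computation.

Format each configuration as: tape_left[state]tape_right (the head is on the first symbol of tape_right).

Transitions applied:
Step 1: δ(q0, 1) = (q0, 0, R)
Step 2: δ(q0, 0) = (q0, 1, R)
Step 3: δ(q0, 1) = (q0, 0, R)

The first 4 configurations are:
[q0]101 ⊢ 0[q0]01 ⊢ 01[q0]1 ⊢ 010[q0]□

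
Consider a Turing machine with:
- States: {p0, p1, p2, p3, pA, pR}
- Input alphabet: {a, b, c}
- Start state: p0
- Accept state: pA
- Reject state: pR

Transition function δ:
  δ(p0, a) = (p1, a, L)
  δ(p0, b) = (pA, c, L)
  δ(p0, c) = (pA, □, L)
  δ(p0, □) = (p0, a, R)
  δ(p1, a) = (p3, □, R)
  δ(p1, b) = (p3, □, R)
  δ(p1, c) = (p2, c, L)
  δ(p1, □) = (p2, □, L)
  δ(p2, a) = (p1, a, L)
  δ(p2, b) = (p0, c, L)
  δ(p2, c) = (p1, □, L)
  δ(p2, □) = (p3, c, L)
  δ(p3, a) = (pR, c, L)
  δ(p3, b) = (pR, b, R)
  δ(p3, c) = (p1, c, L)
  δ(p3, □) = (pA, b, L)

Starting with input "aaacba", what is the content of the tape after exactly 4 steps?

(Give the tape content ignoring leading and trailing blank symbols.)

Execution trace:
Initial: [p0]aaacba
Step 1: δ(p0, a) = (p1, a, L) → [p1]□aaacba
Step 2: δ(p1, □) = (p2, □, L) → [p2]□□aaacba
Step 3: δ(p2, □) = (p3, c, L) → [p3]□c□aaacba
Step 4: δ(p3, □) = (pA, b, L) → [pA]□bc□aaacba

The machine reaches the accept state pA and halts.

After 4 steps, the tape (ignoring leading/trailing blanks) is: bc□aaacba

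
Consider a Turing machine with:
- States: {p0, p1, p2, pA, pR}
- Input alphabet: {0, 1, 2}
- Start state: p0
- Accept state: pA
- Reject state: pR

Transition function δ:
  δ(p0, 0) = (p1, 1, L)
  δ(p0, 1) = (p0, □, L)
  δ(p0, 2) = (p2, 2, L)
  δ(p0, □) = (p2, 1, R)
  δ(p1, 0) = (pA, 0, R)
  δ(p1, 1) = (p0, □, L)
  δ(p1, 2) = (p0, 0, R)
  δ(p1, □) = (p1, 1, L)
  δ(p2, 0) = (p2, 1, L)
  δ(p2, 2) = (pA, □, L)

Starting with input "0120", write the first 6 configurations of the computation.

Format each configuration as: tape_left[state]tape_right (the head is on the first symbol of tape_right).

Transitions applied:
Step 1: δ(p0, 0) = (p1, 1, L)
Step 2: δ(p1, □) = (p1, 1, L)
Step 3: δ(p1, □) = (p1, 1, L)
Step 4: δ(p1, □) = (p1, 1, L)
Step 5: δ(p1, □) = (p1, 1, L)

The first 6 configurations are:
[p0]0120 ⊢ [p1]□1120 ⊢ [p1]□11120 ⊢ [p1]□111120 ⊢ [p1]□1111120 ⊢ [p1]□11111120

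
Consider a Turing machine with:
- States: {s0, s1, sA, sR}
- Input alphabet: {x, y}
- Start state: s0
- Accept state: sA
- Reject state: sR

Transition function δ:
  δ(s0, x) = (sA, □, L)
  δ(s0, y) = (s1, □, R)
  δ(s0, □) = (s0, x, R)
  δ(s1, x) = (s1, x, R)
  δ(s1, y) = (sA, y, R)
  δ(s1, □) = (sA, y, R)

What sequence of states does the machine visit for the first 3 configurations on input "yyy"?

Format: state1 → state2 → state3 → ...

Execution trace:
Initial: [s0]yyy
Step 1: δ(s0, y) = (s1, □, R) → □[s1]yy
Step 2: δ(s1, y) = (sA, y, R) → □y[sA]y

The machine reaches the accept state sA and halts.

State sequence: s0 → s1 → sA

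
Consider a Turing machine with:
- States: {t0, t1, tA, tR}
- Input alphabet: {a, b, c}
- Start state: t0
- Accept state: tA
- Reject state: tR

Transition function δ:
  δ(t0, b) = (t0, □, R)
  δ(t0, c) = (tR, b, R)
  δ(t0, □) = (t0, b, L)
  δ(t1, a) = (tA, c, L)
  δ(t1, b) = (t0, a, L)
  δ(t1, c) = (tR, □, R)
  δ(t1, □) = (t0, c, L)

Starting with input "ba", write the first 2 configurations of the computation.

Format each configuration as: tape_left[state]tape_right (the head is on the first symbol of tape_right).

Transitions applied:
Step 1: δ(t0, b) = (t0, □, R)

The first 2 configurations are:
[t0]ba ⊢ □[t0]a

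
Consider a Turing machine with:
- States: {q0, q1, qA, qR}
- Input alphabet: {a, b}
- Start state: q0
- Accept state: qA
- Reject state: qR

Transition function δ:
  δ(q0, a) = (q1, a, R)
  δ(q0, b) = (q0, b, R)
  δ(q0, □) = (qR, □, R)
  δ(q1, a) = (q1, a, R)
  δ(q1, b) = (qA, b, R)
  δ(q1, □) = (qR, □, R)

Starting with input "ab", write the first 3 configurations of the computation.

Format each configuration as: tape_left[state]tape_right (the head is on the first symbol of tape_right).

Transitions applied:
Step 1: δ(q0, a) = (q1, a, R)
Step 2: δ(q1, b) = (qA, b, R)

The first 3 configurations are:
[q0]ab ⊢ a[q1]b ⊢ ab[qA]□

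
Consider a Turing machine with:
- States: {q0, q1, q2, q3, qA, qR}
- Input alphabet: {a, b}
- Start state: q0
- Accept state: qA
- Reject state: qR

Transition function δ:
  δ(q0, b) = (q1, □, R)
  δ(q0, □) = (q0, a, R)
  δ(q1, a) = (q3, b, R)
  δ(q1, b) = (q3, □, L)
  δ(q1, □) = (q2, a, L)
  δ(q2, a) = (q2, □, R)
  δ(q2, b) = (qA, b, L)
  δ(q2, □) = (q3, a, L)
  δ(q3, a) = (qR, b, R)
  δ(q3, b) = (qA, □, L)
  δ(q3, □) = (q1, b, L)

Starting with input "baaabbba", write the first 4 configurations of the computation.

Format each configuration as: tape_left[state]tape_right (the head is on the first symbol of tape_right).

Transitions applied:
Step 1: δ(q0, b) = (q1, □, R)
Step 2: δ(q1, a) = (q3, b, R)
Step 3: δ(q3, a) = (qR, b, R)

The first 4 configurations are:
[q0]baaabbba ⊢ □[q1]aaabbba ⊢ □b[q3]aabbba ⊢ □bb[qR]abbba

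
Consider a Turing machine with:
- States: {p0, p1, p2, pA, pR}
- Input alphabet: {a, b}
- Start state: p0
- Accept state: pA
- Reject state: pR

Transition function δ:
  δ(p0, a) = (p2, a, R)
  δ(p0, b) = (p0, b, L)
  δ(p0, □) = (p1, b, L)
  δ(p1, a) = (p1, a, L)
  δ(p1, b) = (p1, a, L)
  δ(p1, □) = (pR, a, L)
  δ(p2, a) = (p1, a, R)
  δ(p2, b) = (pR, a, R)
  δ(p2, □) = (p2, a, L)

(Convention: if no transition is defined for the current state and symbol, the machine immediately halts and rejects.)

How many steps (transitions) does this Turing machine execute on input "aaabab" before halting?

Execution trace:
Initial: [p0]aaabab
Step 1: δ(p0, a) = (p2, a, R) → a[p2]aabab
Step 2: δ(p2, a) = (p1, a, R) → aa[p1]abab
Step 3: δ(p1, a) = (p1, a, L) → a[p1]aabab
Step 4: δ(p1, a) = (p1, a, L) → [p1]aaabab
Step 5: δ(p1, a) = (p1, a, L) → [p1]□aaabab
Step 6: δ(p1, □) = (pR, a, L) → [pR]□aaaabab

The machine reaches the reject state pR and halts.

The machine executed 6 steps before halting.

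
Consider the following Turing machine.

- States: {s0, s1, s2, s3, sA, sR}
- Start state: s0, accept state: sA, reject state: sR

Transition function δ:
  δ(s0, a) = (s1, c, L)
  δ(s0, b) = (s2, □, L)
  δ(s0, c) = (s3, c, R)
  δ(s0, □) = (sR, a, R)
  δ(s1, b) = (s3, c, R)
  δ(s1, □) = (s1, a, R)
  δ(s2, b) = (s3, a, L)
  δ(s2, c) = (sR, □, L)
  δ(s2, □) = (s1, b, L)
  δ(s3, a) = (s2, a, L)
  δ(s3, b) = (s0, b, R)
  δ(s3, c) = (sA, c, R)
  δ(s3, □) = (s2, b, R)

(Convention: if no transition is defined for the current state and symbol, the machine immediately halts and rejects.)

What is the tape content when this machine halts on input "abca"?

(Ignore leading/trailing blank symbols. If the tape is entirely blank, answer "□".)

Execution trace:
Initial: [s0]abca
Step 1: δ(s0, a) = (s1, c, L) → [s1]□cbca
Step 2: δ(s1, □) = (s1, a, R) → a[s1]cbca

No transition is defined for δ(s1, c). By convention the machine halts and rejects.

Final tape (ignoring leading/trailing blanks): acbca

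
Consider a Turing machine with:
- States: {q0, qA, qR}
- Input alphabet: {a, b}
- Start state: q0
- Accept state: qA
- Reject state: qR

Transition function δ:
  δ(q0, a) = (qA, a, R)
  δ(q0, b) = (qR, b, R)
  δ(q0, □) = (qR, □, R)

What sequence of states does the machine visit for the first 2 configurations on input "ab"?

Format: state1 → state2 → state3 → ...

Execution trace:
Initial: [q0]ab
Step 1: δ(q0, a) = (qA, a, R) → a[qA]b

The machine reaches the accept state qA and halts.

State sequence: q0 → qA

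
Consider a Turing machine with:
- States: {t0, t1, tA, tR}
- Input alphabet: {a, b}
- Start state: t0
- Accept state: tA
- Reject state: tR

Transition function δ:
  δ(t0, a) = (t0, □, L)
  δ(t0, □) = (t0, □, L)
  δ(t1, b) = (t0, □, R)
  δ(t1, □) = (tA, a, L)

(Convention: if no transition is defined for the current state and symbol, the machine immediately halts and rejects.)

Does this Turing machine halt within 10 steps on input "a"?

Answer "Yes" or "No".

Execution trace:
Initial: [t0]a
Step 1: δ(t0, a) = (t0, □, L) → [t0]□□
Step 2: δ(t0, □) = (t0, □, L) → [t0]□□□
Step 3: δ(t0, □) = (t0, □, L) → [t0]□□□□
Step 4: δ(t0, □) = (t0, □, L) → [t0]□□□□□
Step 5: δ(t0, □) = (t0, □, L) → [t0]□□□□□□
Step 6: δ(t0, □) = (t0, □, L) → [t0]□□□□□□□
Step 7: δ(t0, □) = (t0, □, L) → [t0]□□□□□□□□
Step 8: δ(t0, □) = (t0, □, L) → [t0]□□□□□□□□□
Step 9: δ(t0, □) = (t0, □, L) → [t0]□□□□□□□□□□
Step 10: δ(t0, □) = (t0, □, L) → [t0]□□□□□□□□□□□

The machine has not reached a halting state after 10 steps.
The machine did not halt within the 10-step bound.

Answer: No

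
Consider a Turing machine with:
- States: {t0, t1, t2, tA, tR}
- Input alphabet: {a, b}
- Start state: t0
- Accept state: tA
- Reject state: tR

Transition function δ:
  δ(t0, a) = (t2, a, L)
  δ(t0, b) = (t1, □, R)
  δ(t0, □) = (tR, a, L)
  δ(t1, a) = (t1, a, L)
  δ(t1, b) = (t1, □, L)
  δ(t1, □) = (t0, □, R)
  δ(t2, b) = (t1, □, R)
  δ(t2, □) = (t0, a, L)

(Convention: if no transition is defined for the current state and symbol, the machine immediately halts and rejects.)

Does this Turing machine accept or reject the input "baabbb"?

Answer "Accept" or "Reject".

Execution trace:
Initial: [t0]baabbb
Step 1: δ(t0, b) = (t1, □, R) → □[t1]aabbb
Step 2: δ(t1, a) = (t1, a, L) → [t1]□aabbb
Step 3: δ(t1, □) = (t0, □, R) → □[t0]aabbb
Step 4: δ(t0, a) = (t2, a, L) → [t2]□aabbb
Step 5: δ(t2, □) = (t0, a, L) → [t0]□aaabbb
Step 6: δ(t0, □) = (tR, a, L) → [tR]□aaaabbb

The machine reaches the reject state tR and halts.

Answer: Reject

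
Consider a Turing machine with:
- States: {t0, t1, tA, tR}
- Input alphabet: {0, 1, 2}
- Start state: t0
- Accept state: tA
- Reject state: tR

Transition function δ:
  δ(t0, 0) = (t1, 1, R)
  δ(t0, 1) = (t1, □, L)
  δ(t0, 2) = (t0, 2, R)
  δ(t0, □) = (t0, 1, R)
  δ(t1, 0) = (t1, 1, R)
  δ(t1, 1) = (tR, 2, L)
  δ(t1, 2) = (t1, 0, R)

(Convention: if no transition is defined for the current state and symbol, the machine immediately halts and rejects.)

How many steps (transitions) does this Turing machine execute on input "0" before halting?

Execution trace:
Initial: [t0]0
Step 1: δ(t0, 0) = (t1, 1, R) → 1[t1]□

No transition is defined for δ(t1, □). By convention the machine halts and rejects.

The machine executed 1 step before halting.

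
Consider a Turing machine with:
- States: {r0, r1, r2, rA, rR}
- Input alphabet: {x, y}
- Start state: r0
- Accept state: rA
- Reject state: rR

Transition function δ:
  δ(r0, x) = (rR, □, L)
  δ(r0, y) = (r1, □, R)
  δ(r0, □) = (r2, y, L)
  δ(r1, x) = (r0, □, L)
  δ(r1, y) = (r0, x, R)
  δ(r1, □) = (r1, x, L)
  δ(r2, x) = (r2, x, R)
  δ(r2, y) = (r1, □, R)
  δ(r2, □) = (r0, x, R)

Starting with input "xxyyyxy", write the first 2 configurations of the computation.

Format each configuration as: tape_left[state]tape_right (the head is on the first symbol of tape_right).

Transitions applied:
Step 1: δ(r0, x) = (rR, □, L)

The first 2 configurations are:
[r0]xxyyyxy ⊢ [rR]□□xyyyxy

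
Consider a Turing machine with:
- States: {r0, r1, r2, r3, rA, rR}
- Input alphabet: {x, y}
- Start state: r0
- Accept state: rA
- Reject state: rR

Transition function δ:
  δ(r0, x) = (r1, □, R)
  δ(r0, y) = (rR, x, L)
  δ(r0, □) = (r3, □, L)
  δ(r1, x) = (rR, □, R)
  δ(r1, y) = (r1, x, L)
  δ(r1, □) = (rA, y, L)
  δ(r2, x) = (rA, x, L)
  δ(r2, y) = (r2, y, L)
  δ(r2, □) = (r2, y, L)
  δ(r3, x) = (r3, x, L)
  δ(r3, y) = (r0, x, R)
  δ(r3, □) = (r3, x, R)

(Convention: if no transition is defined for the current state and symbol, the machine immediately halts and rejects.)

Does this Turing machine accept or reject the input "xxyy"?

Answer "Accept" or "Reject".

Execution trace:
Initial: [r0]xxyy
Step 1: δ(r0, x) = (r1, □, R) → □[r1]xyy
Step 2: δ(r1, x) = (rR, □, R) → □□[rR]yy

The machine reaches the reject state rR and halts.

Answer: Reject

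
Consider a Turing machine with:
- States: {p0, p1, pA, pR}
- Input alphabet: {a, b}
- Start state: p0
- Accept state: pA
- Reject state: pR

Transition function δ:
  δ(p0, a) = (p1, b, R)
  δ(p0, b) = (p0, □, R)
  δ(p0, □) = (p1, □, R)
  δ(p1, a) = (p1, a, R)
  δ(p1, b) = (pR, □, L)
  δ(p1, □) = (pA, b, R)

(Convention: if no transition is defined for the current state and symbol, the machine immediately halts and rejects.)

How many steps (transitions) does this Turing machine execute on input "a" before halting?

Execution trace:
Initial: [p0]a
Step 1: δ(p0, a) = (p1, b, R) → b[p1]□
Step 2: δ(p1, □) = (pA, b, R) → bb[pA]□

The machine reaches the accept state pA and halts.

The machine executed 2 steps before halting.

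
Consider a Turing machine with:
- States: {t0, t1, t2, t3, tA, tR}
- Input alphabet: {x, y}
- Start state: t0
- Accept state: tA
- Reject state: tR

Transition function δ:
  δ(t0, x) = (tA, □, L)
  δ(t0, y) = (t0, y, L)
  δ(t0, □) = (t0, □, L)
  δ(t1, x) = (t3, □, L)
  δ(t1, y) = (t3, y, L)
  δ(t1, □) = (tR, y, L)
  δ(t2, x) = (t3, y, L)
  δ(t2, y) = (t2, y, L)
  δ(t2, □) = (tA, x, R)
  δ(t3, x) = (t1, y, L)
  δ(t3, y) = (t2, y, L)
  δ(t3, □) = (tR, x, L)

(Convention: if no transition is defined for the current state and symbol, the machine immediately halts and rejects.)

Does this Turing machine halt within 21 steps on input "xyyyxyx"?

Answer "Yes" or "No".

Execution trace:
Initial: [t0]xyyyxyx
Step 1: δ(t0, x) = (tA, □, L) → [tA]□□yyyxyx

The machine reaches the accept state tA and halts.
The machine halted after 1 step (within the 21-step bound).

Answer: Yes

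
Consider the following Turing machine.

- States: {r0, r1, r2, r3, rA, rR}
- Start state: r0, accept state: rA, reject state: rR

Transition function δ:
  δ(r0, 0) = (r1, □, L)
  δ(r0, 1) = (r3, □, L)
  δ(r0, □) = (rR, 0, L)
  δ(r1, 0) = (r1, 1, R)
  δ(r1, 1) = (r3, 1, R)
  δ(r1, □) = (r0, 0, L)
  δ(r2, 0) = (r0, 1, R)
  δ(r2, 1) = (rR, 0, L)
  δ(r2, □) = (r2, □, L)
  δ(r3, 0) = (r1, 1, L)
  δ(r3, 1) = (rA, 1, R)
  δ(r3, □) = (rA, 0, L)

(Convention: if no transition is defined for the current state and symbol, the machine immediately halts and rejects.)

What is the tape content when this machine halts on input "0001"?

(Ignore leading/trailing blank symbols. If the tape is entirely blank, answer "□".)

Execution trace:
Initial: [r0]0001
Step 1: δ(r0, 0) = (r1, □, L) → [r1]□□001
Step 2: δ(r1, □) = (r0, 0, L) → [r0]□0□001
Step 3: δ(r0, □) = (rR, 0, L) → [rR]□00□001

The machine reaches the reject state rR and halts.

Final tape (ignoring leading/trailing blanks): 00□001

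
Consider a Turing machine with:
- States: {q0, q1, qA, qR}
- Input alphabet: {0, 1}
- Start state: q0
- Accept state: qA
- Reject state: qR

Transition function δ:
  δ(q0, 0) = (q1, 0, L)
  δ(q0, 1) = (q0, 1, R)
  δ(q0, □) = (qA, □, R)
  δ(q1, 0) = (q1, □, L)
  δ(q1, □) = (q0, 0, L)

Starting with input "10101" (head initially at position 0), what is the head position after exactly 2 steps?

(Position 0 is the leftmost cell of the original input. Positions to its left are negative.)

Execution trace (head position shown):
Step 0: [q0]10101  (head at position 0)
Step 1: move right → 1[q0]0101  (head at position 1)
Step 2: move left → [q1]10101  (head at position 0)

After 2 steps, the head is at position 0.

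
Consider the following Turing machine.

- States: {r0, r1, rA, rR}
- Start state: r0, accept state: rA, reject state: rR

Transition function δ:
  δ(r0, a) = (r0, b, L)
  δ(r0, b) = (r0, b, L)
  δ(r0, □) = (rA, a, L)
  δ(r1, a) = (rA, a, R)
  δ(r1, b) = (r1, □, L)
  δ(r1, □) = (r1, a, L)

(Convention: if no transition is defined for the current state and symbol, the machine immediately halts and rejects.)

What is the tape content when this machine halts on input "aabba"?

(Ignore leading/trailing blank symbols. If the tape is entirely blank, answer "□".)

Execution trace:
Initial: [r0]aabba
Step 1: δ(r0, a) = (r0, b, L) → [r0]□babba
Step 2: δ(r0, □) = (rA, a, L) → [rA]□ababba

The machine reaches the accept state rA and halts.

Final tape (ignoring leading/trailing blanks): ababba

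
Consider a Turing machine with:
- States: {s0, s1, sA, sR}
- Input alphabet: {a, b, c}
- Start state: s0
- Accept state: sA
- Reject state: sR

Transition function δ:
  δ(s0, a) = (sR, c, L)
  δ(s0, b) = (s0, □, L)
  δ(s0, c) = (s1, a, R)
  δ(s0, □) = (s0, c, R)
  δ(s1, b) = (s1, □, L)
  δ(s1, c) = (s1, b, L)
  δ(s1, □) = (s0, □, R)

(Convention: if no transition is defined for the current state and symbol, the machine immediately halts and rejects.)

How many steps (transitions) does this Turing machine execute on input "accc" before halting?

Execution trace:
Initial: [s0]accc
Step 1: δ(s0, a) = (sR, c, L) → [sR]□cccc

The machine reaches the reject state sR and halts.

The machine executed 1 step before halting.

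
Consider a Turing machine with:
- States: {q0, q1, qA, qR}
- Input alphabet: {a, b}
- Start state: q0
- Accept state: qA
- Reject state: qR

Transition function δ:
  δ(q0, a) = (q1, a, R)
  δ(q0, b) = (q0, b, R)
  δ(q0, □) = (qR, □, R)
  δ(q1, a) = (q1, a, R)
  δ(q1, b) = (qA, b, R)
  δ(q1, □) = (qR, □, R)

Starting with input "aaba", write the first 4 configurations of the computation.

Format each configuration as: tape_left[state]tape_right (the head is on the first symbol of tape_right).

Transitions applied:
Step 1: δ(q0, a) = (q1, a, R)
Step 2: δ(q1, a) = (q1, a, R)
Step 3: δ(q1, b) = (qA, b, R)

The first 4 configurations are:
[q0]aaba ⊢ a[q1]aba ⊢ aa[q1]ba ⊢ aab[qA]a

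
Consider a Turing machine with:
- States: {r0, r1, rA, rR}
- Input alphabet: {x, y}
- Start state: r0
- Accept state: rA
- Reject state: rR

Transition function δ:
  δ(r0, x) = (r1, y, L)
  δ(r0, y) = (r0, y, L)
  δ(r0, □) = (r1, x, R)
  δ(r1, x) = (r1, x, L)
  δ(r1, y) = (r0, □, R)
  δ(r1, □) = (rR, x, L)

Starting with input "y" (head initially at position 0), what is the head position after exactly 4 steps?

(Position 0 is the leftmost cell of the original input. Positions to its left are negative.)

Execution trace (head position shown):
Step 0: [r0]y  (head at position 0)
Step 1: move left → [r0]□y  (head at position -1)
Step 2: move right → x[r1]y  (head at position 0)
Step 3: move right → x□[r0]□  (head at position 1)
Step 4: move right → x□x[r1]□  (head at position 2)

After 4 steps, the head is at position 2.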